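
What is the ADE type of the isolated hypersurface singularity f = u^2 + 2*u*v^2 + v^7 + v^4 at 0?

The Hessian of f at 0 is [[2, 0], [0, 0]] with rank 1, so corank 1. A Groebner basis of the Jacobian ideal J(f) in C{u,v} is {u^3, u + v^2}; counting standard monomials gives mu = 6. Corank 1: A-series; mu = 6 gives A_6.

A_6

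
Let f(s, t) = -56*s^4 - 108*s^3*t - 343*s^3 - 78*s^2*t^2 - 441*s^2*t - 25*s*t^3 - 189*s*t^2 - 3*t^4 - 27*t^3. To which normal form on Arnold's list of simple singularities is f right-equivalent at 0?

The Hessian of f at 0 is [[0, 0], [0, 0]] with rank 0, so corank 2. A Groebner basis of the Jacobian ideal J(f) in C{s,t} is {17294403*s^2/4 + 7411887*s*t/2 + t^4 + 343*t^3/4 + 3176523*t^2/4, s^3 + 5733*s^2/4 + 2457*s*t/2 + 3*t^3/28 + 1053*t^2/4, s^2*t - 8575*s^2/4 - 3675*s*t/2 - 19*t^3/84 - 1575*t^2/4, 2401*s^2 + s*t^2 + 2058*s*t + 10*t^3/21 + 441*t^2}; counting standard monomials gives mu = 7. Corank 2; j^3 = -(7*s + 3*t)^3 is a perfect cube, so E-series; the 4-jet and mu = 7 give E_7.

E_7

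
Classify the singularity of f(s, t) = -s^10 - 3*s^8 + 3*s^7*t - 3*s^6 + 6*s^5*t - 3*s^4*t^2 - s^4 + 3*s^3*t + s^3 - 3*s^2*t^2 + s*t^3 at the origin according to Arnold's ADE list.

E_7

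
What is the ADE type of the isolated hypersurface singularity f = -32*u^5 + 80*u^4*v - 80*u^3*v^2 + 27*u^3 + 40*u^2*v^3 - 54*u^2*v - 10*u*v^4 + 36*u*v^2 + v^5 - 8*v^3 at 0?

E8

The Hessian of f at 0 has rank 0. Corank 2; j^3 = (3*u - 2*v)^3 is a perfect cube, so E-series; the 5-jet and mu = 8 give E_8.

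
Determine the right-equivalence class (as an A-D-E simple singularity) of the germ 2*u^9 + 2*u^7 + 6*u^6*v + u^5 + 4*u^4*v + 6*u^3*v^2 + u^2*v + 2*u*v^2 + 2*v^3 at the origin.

D_{4}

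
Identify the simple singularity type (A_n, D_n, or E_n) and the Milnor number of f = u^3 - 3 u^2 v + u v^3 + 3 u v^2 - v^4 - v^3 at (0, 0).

Type E_7, Milnor number mu = 7.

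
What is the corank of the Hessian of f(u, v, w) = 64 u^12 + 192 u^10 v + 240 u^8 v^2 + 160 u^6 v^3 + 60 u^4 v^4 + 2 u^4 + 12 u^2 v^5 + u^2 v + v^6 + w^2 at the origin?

The Hessian at 0 is [[0, 0, 0], [0, 0, 0], [0, 0, 2]] of rank 1; hence corank 2.

2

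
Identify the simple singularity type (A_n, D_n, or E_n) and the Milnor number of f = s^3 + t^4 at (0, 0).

The Hessian of f at 0 has rank 0. Corank 2; j^3 = s^3 is a perfect cube, so E-series; the 4-jet and mu = 6 give E_6.

Type E_6, Milnor number mu = 6.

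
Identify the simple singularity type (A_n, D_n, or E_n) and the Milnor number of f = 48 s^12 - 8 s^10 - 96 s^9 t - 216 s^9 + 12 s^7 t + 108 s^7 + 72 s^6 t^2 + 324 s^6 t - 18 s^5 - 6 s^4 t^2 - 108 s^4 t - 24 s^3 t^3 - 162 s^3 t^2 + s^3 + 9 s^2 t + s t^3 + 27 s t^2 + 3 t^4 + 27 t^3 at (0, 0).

Type E_{7}, Milnor number mu = 7.

The Hessian of f at 0 has rank 0. Corank 2; j^3 = (s + 3*t)^3 is a perfect cube, so E-series; the 4-jet and mu = 7 give E_7.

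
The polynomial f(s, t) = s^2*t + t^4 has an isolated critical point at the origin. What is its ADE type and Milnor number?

The Hessian of f at 0 has rank 0. Corank 2; j^3 = s^2*t has shape L^2 M (L != M), so D-series; mu = 5 gives D_5.

Type D_5, Milnor number mu = 5.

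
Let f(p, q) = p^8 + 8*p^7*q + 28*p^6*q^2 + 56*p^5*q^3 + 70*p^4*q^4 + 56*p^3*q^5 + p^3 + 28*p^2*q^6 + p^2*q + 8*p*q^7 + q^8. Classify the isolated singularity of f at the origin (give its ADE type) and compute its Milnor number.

Type D9, Milnor number mu = 9.

The Hessian of f at 0 has rank 0. Corank 2; j^3 = p^2*(p + q) has shape L^2 M (L != M), so D-series; mu = 9 gives D_9.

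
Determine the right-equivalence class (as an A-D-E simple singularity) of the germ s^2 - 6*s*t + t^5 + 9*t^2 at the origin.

A_{4}

The Hessian of f at 0 has rank 1. Corank 1: A-series; mu = 4 gives A_4.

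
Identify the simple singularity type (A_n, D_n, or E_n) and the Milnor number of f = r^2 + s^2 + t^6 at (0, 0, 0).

Type A_{5}, Milnor number mu = 5.

The Hessian of f at 0 has rank 2. Corank 1: A-series; mu = 5 gives A_5.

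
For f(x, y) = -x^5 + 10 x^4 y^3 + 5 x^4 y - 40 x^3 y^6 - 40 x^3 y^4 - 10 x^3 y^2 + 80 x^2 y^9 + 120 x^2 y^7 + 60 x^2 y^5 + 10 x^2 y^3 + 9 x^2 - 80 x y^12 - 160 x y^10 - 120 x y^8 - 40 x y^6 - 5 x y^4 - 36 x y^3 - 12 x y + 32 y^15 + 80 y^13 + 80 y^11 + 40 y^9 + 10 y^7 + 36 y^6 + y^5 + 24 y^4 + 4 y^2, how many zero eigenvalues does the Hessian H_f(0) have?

1

The Hessian at 0 is [[18, -12], [-12, 8]] of rank 1; hence corank 1.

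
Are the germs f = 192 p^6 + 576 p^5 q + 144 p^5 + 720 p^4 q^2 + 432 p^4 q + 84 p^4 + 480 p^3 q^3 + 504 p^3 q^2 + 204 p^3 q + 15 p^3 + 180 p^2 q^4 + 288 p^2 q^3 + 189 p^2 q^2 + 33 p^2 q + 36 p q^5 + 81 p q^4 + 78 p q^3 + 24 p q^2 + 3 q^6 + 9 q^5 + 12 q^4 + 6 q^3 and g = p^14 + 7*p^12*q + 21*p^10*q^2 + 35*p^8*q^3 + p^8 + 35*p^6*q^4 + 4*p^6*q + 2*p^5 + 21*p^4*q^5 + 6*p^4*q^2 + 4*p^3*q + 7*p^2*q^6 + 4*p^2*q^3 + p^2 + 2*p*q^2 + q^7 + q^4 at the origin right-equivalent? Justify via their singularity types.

The Hessian of f at 0 has rank 0. Corank 2; j^3 = 3*(p + q)*(5*p^2 + 6*p*q + 2*q^2) splits into three distinct lines over C (the quadratic factor has nonzero discriminant), so D_4. The Hessian of g at 0 has rank 1. Corank 1: A-series; mu = 6 gives A_6. f is D_4 but g is A_6, hence not right-equivalent.

No.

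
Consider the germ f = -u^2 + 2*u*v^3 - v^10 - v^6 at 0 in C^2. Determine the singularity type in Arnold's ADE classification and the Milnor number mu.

Type A_{9}, Milnor number mu = 9.

The Hessian of f at 0 has rank 1. Corank 1: A-series; mu = 9 gives A_9.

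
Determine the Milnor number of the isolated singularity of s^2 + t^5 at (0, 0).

The Hessian of f at 0 is [[2, 0], [0, 0]] with rank 1, so corank 1. A Groebner basis of the Jacobian ideal J(f) in C{s,t} is {t^4, s}; counting standard monomials gives mu = 4. Corank 1: A-series; mu = 4 gives A_4.

4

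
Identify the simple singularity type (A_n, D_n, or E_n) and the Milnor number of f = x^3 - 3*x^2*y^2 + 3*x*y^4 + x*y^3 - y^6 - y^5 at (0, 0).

Type E_7, Milnor number mu = 7.

The Hessian of f at 0 is [[0, 0], [0, 0]] with rank 0, so corank 2. A Groebner basis of the Jacobian ideal J(f) in C{x,y} is {-x^2 + y^4 - y^3/3, x^3, x^2*y + x^2/3 + y^3/9, -x^2 + x*y^2 - y^3/3}; counting standard monomials gives mu = 7. Corank 2; j^3 = x^3 is a perfect cube, so E-series; the 4-jet and mu = 7 give E_7.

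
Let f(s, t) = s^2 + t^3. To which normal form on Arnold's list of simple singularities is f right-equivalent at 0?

The Hessian of f at 0 has rank 1. Corank 1: A-series; mu = 2 gives A_2.

A2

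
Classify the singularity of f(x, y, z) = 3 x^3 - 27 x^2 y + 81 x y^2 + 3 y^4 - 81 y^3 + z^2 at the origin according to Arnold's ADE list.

E_6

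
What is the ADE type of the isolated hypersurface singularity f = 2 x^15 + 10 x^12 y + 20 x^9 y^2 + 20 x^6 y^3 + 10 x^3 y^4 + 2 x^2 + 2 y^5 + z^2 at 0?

The Hessian of f at 0 is [[4, 0, 0], [0, 0, 0], [0, 0, 2]] with rank 2, so corank 1. A Groebner basis of the Jacobian ideal J(f) in C{x,y,z} is {y^4, x, z}; counting standard monomials gives mu = 4. Corank 1: A-series; mu = 4 gives A_4.

A_{4}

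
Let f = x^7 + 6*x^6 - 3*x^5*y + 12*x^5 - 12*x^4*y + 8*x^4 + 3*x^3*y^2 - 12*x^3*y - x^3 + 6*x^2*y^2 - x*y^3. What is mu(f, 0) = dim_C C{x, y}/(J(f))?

The Hessian of f at 0 is [[0, 0], [0, 0]] with rank 0, so corank 2. A Groebner basis of the Jacobian ideal J(f) in C{x,y} is {3*x^2/4 + y^4 + y^3/4, x^3, x^2*y - x^2/4 - y^3/12, -x^2 + x*y^2 - y^3/3}; counting standard monomials gives mu = 7. Corank 2; j^3 = -x^3 is a perfect cube, so E-series; the 4-jet and mu = 7 give E_7.

7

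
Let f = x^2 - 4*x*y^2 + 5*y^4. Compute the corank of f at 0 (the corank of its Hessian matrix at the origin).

The Hessian at 0 is [[2, 0], [0, 0]] of rank 1; hence corank 1.

1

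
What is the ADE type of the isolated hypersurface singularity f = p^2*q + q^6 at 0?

The Hessian of f at 0 has rank 0. Corank 2; j^3 = p^2*q has shape L^2 M (L != M), so D-series; mu = 7 gives D_7.

D7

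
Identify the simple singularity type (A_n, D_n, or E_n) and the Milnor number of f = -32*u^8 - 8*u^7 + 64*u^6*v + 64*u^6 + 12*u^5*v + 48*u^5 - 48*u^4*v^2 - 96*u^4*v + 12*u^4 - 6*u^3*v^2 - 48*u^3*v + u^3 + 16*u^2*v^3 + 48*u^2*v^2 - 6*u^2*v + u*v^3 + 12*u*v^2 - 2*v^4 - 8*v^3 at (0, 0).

Type E7, Milnor number mu = 7.

The Hessian of f at 0 has rank 0. Corank 2; j^3 = (u - 2*v)^3 is a perfect cube, so E-series; the 4-jet and mu = 7 give E_7.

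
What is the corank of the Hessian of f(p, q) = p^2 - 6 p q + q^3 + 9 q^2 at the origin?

1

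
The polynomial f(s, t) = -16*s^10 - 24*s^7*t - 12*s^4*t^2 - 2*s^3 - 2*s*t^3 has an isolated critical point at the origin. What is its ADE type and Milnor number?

Type E7, Milnor number mu = 7.

The Hessian of f at 0 is [[0, 0], [0, 0]] with rank 0, so corank 2. A Groebner basis of the Jacobian ideal J(f) in C{s,t} is {s^3, s*t^2, 3*s^2 + t^3}; counting standard monomials gives mu = 7. Corank 2; j^3 = -2*s^3 is a perfect cube, so E-series; the 4-jet and mu = 7 give E_7.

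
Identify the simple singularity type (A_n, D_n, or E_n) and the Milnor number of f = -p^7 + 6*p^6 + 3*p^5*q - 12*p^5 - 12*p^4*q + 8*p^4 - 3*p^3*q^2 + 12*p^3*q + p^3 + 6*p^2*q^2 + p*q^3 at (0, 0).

Type E_7, Milnor number mu = 7.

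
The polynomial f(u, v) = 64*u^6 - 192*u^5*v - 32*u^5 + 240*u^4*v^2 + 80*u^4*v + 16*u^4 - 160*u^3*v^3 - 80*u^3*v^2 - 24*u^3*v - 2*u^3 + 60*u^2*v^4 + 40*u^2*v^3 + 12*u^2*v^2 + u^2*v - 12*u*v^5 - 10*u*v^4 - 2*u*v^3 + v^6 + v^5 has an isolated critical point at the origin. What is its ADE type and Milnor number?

Type D_7, Milnor number mu = 7.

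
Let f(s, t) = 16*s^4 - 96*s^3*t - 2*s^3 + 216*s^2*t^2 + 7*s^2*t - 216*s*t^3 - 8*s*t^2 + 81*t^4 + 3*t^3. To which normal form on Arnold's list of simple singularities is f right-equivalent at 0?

The Hessian of f at 0 has rank 0. Corank 2; j^3 = -(s - t)^2*(2*s - 3*t) has shape L^2 M (L != M), so D-series; mu = 5 gives D_5.

D_{5}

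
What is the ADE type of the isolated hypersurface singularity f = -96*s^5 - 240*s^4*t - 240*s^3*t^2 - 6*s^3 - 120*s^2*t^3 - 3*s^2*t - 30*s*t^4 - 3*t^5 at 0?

D_6

The Hessian of f at 0 has rank 0. Corank 2; j^3 = -3*s^2*(2*s + t) has shape L^2 M (L != M), so D-series; mu = 6 gives D_6.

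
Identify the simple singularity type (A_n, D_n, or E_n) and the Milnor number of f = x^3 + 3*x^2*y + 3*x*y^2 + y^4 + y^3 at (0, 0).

The Hessian of f at 0 has rank 0. Corank 2; j^3 = (x + y)^3 is a perfect cube, so E-series; the 4-jet and mu = 6 give E_6.

Type E_6, Milnor number mu = 6.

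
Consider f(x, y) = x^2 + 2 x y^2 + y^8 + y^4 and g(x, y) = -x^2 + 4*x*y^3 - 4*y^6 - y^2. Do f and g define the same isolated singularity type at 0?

No.

The Hessian of f at 0 is [[2, 0], [0, 0]] with rank 1, so corank 1. A Groebner basis of the Jacobian ideal J(f) in C{x,y} is {x^4, x^3*y, x + y^2}; counting standard monomials gives mu = 7. Corank 1: A-series; mu = 7 gives A_7. The Hessian of g at 0 is [[-2, 0], [0, -2]] with rank 2, so corank 0. A Groebner basis of the Jacobian ideal J(g) in C{x,y} is {x, y}; counting standard monomials gives mu = 1. Corank 0: nondegenerate Morse point, so A_1. f is A_7 but g is A_1, hence not right-equivalent.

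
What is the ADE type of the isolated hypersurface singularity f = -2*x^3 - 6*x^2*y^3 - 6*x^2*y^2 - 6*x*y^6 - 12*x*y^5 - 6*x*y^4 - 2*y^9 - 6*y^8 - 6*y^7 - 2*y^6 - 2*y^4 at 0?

E_{6}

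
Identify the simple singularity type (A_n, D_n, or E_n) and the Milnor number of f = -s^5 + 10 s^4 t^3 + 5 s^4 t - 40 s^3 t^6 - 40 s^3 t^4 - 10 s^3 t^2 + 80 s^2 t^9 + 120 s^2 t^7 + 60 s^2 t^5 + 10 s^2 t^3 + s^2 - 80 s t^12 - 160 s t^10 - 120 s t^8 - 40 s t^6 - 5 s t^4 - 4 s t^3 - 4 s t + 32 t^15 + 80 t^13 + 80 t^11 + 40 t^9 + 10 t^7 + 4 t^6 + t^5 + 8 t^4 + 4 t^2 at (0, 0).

Type A4, Milnor number mu = 4.

The Hessian of f at 0 has rank 1. Corank 1: A-series; mu = 4 gives A_4.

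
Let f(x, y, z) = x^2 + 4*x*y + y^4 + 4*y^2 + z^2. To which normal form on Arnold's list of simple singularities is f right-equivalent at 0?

The Hessian of f at 0 is [[2, 4, 0], [4, 8, 0], [0, 0, 2]] with rank 2, so corank 1. A Groebner basis of the Jacobian ideal J(f) in C{x,y,z} is {y^3, x + 2*y, z}; counting standard monomials gives mu = 3. Corank 1: A-series; mu = 3 gives A_3.

A_3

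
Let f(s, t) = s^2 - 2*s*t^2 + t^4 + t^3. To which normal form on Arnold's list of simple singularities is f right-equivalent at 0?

A2

The Hessian of f at 0 has rank 1. Corank 1: A-series; mu = 2 gives A_2.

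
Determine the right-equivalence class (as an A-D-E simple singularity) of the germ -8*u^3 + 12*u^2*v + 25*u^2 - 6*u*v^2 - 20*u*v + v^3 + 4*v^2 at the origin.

The Hessian of f at 0 has rank 1. Corank 1: A-series; mu = 2 gives A_2.

A_2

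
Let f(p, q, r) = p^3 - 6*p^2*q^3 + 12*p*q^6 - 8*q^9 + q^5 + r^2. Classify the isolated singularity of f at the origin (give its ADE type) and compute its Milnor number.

The Hessian of f at 0 is [[0, 0, 0], [0, 0, 0], [0, 0, 2]] with rank 1, so corank 2. A Groebner basis of the Jacobian ideal J(f) in C{p,q,r} is {-p^2/4 + p*q^3, q^4, p^3, p^2*q, r}; counting standard monomials gives mu = 8. Corank 2; j^3 = p^3 is a perfect cube, so E-series; the 5-jet and mu = 8 give E_8.

Type E_{8}, Milnor number mu = 8.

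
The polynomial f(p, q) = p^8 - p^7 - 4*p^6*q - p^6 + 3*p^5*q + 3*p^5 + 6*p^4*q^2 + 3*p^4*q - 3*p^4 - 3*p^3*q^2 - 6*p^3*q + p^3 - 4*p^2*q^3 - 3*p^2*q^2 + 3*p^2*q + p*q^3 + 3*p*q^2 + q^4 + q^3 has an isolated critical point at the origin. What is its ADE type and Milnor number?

The Hessian of f at 0 is [[0, 0], [0, 0]] with rank 0, so corank 2. A Groebner basis of the Jacobian ideal J(f) in C{p,q} is {-3*p^2/10 - 3*p*q/5 + q^4 - q^3/10 - 3*q^2/10, p^3 - 6*p^2/5 - 12*p*q/5 + 3*q^3/5 - 6*q^2/5, p^2*q + 7*p^2/10 + 7*p*q/5 - 23*q^3/30 + 7*q^2/10, -3*p^2/10 + p*q^2 - 3*p*q/5 + 9*q^3/10 - 3*q^2/10}; counting standard monomials gives mu = 7. Corank 2; j^3 = (p + q)^3 is a perfect cube, so E-series; the 4-jet and mu = 7 give E_7.

Type E7, Milnor number mu = 7.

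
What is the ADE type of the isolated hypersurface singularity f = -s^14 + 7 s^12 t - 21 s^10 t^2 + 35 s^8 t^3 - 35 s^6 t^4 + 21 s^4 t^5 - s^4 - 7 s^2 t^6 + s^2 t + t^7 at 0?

D_{8}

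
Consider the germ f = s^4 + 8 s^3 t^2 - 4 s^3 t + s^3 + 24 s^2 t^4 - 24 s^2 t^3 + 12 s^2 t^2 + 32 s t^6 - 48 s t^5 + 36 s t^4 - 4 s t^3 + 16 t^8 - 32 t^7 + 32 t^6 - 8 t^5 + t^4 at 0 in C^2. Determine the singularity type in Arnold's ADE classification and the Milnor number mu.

Type E6, Milnor number mu = 6.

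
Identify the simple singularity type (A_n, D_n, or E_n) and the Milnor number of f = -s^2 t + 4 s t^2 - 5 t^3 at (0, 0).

Type D4, Milnor number mu = 4.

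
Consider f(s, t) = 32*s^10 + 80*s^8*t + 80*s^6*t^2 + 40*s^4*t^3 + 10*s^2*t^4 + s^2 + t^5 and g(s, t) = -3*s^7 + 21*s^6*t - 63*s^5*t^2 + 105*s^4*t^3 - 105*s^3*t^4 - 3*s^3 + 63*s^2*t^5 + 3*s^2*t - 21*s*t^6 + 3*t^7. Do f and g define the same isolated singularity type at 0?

The Hessian of f at 0 has rank 1. Corank 1: A-series; mu = 4 gives A_4. The Hessian of g at 0 has rank 0. Corank 2; j^3 = -3*s^2*(s - t) has shape L^2 M (L != M), so D-series; mu = 8 gives D_8. f is A_4 but g is D_8, hence not right-equivalent.

No.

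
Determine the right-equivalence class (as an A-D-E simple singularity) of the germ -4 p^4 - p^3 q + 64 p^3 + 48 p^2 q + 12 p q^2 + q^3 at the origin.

E_7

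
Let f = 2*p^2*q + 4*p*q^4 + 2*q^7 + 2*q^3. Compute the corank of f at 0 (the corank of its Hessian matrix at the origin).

2

Hessian at 0 has rank 0.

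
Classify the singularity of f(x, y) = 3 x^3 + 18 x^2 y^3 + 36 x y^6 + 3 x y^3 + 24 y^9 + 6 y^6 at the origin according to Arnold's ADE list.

E7

The Hessian of f at 0 has rank 0. Corank 2; j^3 = 3*x^3 is a perfect cube, so E-series; the 4-jet and mu = 7 give E_7.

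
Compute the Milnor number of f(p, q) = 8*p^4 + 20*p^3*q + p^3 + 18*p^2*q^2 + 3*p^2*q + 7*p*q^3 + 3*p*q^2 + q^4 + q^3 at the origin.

7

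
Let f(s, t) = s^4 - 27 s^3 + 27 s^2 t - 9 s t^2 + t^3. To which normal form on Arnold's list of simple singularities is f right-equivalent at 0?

The Hessian of f at 0 has rank 0. Corank 2; j^3 = -(3*s - t)^3 is a perfect cube, so E-series; the 4-jet and mu = 6 give E_6.

E6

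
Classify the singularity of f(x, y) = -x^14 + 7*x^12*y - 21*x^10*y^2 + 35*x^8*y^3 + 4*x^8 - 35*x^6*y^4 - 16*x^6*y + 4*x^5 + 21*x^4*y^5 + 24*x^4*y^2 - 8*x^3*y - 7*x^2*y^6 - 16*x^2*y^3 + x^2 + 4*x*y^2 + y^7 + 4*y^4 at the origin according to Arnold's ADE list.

A6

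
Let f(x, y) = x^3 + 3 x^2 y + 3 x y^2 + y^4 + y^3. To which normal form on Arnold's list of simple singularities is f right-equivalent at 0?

E6

The Hessian of f at 0 is [[0, 0], [0, 0]] with rank 0, so corank 2. A Groebner basis of the Jacobian ideal J(f) in C{x,y} is {y^3, x^2 + 2*x*y + y^2}; counting standard monomials gives mu = 6. Corank 2; j^3 = (x + y)^3 is a perfect cube, so E-series; the 4-jet and mu = 6 give E_6.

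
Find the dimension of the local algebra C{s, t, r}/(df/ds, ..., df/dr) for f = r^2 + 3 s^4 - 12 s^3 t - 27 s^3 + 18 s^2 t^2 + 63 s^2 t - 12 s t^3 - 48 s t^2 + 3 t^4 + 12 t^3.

The Hessian of f at 0 is [[0, 0, 0], [0, 0, 0], [0, 0, 2]] with rank 1, so corank 2. A Groebner basis of the Jacobian ideal J(f) in C{s,t,r} is {s*t^2 + 27*s*t/2 - 9*t^2, 81*s*t/4 + t^3 - 27*t^2/2, s^2 - 5*s*t/3 + 2*t^2/3, r}; counting standard monomials gives mu = 5. Corank 2; j^3 = -3*(s - t)*(3*s - 2*t)^2 has shape L^2 M (L != M), so D-series; mu = 5 gives D_5.

5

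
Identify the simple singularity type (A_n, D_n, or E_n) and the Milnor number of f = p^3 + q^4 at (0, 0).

Type E_{6}, Milnor number mu = 6.

The Hessian of f at 0 has rank 0. Corank 2; j^3 = p^3 is a perfect cube, so E-series; the 4-jet and mu = 6 give E_6.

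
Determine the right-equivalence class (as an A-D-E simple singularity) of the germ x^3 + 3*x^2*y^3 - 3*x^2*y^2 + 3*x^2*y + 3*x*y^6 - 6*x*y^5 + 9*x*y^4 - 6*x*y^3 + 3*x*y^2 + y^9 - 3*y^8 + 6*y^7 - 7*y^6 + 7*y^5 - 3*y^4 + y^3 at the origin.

The Hessian of f at 0 has rank 0. Corank 2; j^3 = (x + y)^3 is a perfect cube, so E-series; the 5-jet and mu = 8 give E_8.

E_{8}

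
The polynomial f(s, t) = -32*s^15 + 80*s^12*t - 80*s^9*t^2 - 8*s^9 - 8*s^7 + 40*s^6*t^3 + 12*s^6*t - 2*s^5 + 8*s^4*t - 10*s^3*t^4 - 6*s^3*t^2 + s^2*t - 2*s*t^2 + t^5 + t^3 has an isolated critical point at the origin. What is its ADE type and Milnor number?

Type D_{6}, Milnor number mu = 6.

The Hessian of f at 0 has rank 0. Corank 2; j^3 = t*(s - t)^2 has shape L^2 M (L != M), so D-series; mu = 6 gives D_6.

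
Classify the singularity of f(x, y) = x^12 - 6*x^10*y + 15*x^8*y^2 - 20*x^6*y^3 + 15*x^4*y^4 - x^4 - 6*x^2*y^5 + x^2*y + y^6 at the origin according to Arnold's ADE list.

The Hessian of f at 0 is [[0, 0], [0, 0]] with rank 0, so corank 2. A Groebner basis of the Jacobian ideal J(f) in C{x,y} is {x^2/6 + y^5, x^3, x*y}; counting standard monomials gives mu = 7. Corank 2; j^3 = x^2*y has shape L^2 M (L != M), so D-series; mu = 7 gives D_7.

D7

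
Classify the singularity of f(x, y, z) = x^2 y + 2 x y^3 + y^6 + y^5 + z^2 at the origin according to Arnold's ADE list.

The Hessian of f at 0 is [[0, 0, 0], [0, 0, 0], [0, 0, 2]] with rank 1, so corank 2. A Groebner basis of the Jacobian ideal J(f) in C{x,y,z} is {x^3, x^2*y + x^2/6 + x*y^2/6, x*y + y^3, z}; counting standard monomials gives mu = 7. Corank 2; j^3 = x^2*y has shape L^2 M (L != M), so D-series; mu = 7 gives D_7.

D_7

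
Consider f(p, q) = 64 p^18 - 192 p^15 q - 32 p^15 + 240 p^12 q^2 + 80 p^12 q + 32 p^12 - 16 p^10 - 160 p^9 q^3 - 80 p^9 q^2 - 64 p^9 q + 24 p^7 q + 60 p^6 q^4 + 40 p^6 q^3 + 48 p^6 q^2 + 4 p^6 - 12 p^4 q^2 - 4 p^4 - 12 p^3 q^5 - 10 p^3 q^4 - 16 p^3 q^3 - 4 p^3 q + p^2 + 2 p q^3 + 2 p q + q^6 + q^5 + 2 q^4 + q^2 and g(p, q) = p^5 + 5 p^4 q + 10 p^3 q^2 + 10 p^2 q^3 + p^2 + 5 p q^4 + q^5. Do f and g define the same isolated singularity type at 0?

The Hessian of f at 0 is [[2, 2], [2, 2]] with rank 1, so corank 1. A Groebner basis of the Jacobian ideal J(f) in C{p,q} is {p/3 + q^3 + q/3, p^2 - q^2, p*q + q^2}; counting standard monomials gives mu = 4. Corank 1: A-series; mu = 4 gives A_4. The Hessian of g at 0 is [[2, 0], [0, 0]] with rank 1, so corank 1. A Groebner basis of the Jacobian ideal J(g) in C{p,q} is {q^4, p}; counting standard monomials gives mu = 4. Corank 1: A-series; mu = 4 gives A_4. Both have type A_4, hence right-equivalent.

Yes.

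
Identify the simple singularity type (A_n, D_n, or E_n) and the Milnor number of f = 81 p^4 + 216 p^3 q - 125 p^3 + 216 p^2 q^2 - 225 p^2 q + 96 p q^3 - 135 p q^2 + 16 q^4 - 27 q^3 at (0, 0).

Type E_6, Milnor number mu = 6.

The Hessian of f at 0 has rank 0. Corank 2; j^3 = -(5*p + 3*q)^3 is a perfect cube, so E-series; the 4-jet and mu = 6 give E_6.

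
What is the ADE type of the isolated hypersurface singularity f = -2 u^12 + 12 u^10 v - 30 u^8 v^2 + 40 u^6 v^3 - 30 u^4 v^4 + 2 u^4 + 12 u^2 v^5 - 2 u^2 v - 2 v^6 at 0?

D_7

The Hessian of f at 0 is [[0, 0], [0, 0]] with rank 0, so corank 2. A Groebner basis of the Jacobian ideal J(f) in C{u,v} is {u^2/6 + v^5, u^3, u*v}; counting standard monomials gives mu = 7. Corank 2; j^3 = -2*u^2*v has shape L^2 M (L != M), so D-series; mu = 7 gives D_7.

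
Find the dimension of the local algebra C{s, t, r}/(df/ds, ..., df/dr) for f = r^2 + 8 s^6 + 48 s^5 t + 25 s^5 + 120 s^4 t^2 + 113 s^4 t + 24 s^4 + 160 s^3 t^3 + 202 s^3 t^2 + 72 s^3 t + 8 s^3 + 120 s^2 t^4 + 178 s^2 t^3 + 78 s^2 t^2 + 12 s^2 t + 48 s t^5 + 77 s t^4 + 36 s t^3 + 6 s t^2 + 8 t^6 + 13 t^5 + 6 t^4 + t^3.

8

The Hessian of f at 0 has rank 1. Corank 2; j^3 = (2*s + t)^3 is a perfect cube, so E-series; the 5-jet and mu = 8 give E_8.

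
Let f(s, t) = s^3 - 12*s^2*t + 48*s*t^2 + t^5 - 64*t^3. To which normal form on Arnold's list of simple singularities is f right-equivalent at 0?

E8

The Hessian of f at 0 has rank 0. Corank 2; j^3 = (s - 4*t)^3 is a perfect cube, so E-series; the 5-jet and mu = 8 give E_8.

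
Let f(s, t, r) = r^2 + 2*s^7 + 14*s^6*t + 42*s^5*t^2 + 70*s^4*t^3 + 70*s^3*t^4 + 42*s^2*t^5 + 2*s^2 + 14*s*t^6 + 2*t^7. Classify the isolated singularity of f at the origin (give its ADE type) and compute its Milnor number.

The Hessian of f at 0 is [[4, 0, 0], [0, 0, 0], [0, 0, 2]] with rank 2, so corank 1. A Groebner basis of the Jacobian ideal J(f) in C{s,t,r} is {t^6, s, r}; counting standard monomials gives mu = 6. Corank 1: A-series; mu = 6 gives A_6.

Type A_{6}, Milnor number mu = 6.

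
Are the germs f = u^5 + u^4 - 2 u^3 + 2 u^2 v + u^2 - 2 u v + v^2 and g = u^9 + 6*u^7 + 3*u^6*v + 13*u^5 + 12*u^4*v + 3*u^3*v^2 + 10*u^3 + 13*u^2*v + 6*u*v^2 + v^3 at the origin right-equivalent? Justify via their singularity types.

No.

The Hessian of f at 0 has rank 1. Corank 1: A-series; mu = 4 gives A_4. The Hessian of g at 0 has rank 0. Corank 2; j^3 = (2*u + v)*(5*u^2 + 4*u*v + v^2) splits into three distinct lines over C (the quadratic factor has nonzero discriminant), so D_4. f is A_4 but g is D_4, hence not right-equivalent.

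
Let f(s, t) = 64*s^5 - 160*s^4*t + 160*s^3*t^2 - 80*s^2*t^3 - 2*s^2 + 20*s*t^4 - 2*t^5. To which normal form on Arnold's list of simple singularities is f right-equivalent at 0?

The Hessian of f at 0 has rank 1. Corank 1: A-series; mu = 4 gives A_4.

A_{4}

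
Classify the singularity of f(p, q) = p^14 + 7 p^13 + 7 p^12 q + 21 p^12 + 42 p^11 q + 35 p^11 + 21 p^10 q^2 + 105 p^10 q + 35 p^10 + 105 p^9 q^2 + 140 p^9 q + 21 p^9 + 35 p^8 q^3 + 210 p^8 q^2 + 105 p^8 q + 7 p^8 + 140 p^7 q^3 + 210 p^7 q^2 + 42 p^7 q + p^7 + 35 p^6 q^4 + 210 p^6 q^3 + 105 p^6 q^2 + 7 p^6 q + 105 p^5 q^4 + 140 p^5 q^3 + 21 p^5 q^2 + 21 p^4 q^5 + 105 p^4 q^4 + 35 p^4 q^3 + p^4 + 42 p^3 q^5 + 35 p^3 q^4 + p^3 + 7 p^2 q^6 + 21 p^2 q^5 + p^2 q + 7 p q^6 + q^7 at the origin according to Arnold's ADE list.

D8

The Hessian of f at 0 is [[0, 0], [0, 0]] with rank 0, so corank 2. A Groebner basis of the Jacobian ideal J(f) in C{p,q} is {-p*q/7 + q^6, p*q^2, p^2 + p*q}; counting standard monomials gives mu = 8. Corank 2; j^3 = p^2*(p + q) has shape L^2 M (L != M), so D-series; mu = 8 gives D_8.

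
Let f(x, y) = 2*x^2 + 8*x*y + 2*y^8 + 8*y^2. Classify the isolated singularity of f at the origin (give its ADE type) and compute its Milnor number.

Type A7, Milnor number mu = 7.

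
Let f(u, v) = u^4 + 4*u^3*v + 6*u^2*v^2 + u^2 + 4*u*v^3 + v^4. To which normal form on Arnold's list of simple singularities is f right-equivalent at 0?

A_{3}

The Hessian of f at 0 is [[2, 0], [0, 0]] with rank 1, so corank 1. A Groebner basis of the Jacobian ideal J(f) in C{u,v} is {v^3, u}; counting standard monomials gives mu = 3. Corank 1: A-series; mu = 3 gives A_3.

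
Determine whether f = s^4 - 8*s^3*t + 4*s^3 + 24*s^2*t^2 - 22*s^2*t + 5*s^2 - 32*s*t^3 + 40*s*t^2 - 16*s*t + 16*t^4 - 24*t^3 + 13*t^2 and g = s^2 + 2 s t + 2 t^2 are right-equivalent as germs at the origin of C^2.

Yes.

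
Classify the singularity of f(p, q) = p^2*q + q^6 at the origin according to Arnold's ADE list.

D7

The Hessian of f at 0 is [[0, 0], [0, 0]] with rank 0, so corank 2. A Groebner basis of the Jacobian ideal J(f) in C{p,q} is {p^2/6 + q^5, p^3, p*q}; counting standard monomials gives mu = 7. Corank 2; j^3 = p^2*q has shape L^2 M (L != M), so D-series; mu = 7 gives D_7.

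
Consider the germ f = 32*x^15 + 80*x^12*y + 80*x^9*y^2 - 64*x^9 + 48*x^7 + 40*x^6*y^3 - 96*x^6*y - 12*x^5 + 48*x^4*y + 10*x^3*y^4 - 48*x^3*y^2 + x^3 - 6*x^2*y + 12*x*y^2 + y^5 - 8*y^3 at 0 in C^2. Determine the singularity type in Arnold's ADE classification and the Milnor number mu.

Type E_8, Milnor number mu = 8.

The Hessian of f at 0 has rank 0. Corank 2; j^3 = (x - 2*y)^3 is a perfect cube, so E-series; the 5-jet and mu = 8 give E_8.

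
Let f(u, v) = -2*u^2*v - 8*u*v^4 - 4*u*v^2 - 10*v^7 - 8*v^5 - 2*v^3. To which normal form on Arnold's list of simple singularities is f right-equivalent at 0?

D_{8}

The Hessian of f at 0 has rank 0. Corank 2; j^3 = -2*v*(u + v)^2 has shape L^2 M (L != M), so D-series; mu = 8 gives D_8.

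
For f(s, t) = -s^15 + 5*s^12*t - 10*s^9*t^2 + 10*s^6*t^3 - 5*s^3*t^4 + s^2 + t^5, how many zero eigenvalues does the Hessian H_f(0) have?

1

The Hessian at 0 is [[2, 0], [0, 0]] of rank 1; hence corank 1.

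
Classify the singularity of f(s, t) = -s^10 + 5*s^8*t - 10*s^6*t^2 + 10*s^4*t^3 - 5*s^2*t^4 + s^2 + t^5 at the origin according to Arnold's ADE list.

The Hessian of f at 0 has rank 1. Corank 1: A-series; mu = 4 gives A_4.

A_{4}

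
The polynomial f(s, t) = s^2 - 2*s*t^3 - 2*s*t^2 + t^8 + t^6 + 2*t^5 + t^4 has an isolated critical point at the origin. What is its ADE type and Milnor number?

Type A_{7}, Milnor number mu = 7.

The Hessian of f at 0 is [[2, 0], [0, 0]] with rank 1, so corank 1. A Groebner basis of the Jacobian ideal J(f) in C{s,t} is {s^3 - s^2 + 2*s*t^2 - s*t + s - t^2, s^2*t - 2*s^2 + 3*s*t^2 - s*t + s - t^2, -s + t^3 + t^2}; counting standard monomials gives mu = 7. Corank 1: A-series; mu = 7 gives A_7.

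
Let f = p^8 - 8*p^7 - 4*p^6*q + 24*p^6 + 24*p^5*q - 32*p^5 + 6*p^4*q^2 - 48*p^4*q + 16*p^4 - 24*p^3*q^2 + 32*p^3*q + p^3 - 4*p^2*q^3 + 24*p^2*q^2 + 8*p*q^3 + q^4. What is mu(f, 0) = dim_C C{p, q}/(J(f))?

6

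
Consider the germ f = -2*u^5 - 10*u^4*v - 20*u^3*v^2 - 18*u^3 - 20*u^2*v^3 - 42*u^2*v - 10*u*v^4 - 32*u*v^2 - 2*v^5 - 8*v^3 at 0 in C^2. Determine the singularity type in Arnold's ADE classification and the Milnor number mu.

Type D_6, Milnor number mu = 6.

The Hessian of f at 0 is [[0, 0], [0, 0]] with rank 0, so corank 2. A Groebner basis of the Jacobian ideal J(f) in C{u,v} is {-243*u*v/5 + v^4 - 162*v^2/5, u*v^2 + 2*v^3/3, u^2 + 5*u*v/3 + 2*v^2/3}; counting standard monomials gives mu = 6. Corank 2; j^3 = -2*(u + v)*(3*u + 2*v)^2 has shape L^2 M (L != M), so D-series; mu = 6 gives D_6.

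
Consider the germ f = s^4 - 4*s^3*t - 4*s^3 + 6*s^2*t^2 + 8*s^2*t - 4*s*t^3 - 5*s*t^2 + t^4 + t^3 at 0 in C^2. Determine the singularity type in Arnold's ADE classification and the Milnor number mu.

The Hessian of f at 0 is [[0, 0], [0, 0]] with rank 0, so corank 2. A Groebner basis of the Jacobian ideal J(f) in C{s,t} is {s*t^2 + 2*s*t - t^2, 4*s*t + t^3 - 2*t^2, s^2 - 3*s*t/2 + t^2/2}; counting standard monomials gives mu = 5. Corank 2; j^3 = -(s - t)*(2*s - t)^2 has shape L^2 M (L != M), so D-series; mu = 5 gives D_5.

Type D_5, Milnor number mu = 5.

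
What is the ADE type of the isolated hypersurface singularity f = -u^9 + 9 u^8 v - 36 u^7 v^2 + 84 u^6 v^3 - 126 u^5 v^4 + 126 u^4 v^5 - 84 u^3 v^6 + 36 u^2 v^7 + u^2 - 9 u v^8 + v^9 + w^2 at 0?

A_{8}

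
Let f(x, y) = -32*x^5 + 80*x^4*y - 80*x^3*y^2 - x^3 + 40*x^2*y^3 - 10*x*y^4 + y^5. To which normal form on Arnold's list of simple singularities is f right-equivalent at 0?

E8

The Hessian of f at 0 is [[0, 0], [0, 0]] with rank 0, so corank 2. A Groebner basis of the Jacobian ideal J(f) in C{x,y} is {y^5, x*y^3 - y^4/8, x^2}; counting standard monomials gives mu = 8. Corank 2; j^3 = -x^3 is a perfect cube, so E-series; the 5-jet and mu = 8 give E_8.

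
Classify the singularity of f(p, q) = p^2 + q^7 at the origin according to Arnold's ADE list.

A_{6}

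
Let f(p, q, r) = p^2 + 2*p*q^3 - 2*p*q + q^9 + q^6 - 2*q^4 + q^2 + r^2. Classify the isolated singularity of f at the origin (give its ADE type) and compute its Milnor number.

The Hessian of f at 0 is [[2, -2, 0], [-2, 2, 0], [0, 0, 2]] with rank 2, so corank 1. A Groebner basis of the Jacobian ideal J(f) in C{p,q,r} is {p^2*q^2 + 2*p^2 - 3*p*q + q^2, p^3 - 3*p^2*q + 3*p*q^2 + p - q, p + q^3 - q, r}; counting standard monomials gives mu = 8. Corank 1: A-series; mu = 8 gives A_8.

Type A_{8}, Milnor number mu = 8.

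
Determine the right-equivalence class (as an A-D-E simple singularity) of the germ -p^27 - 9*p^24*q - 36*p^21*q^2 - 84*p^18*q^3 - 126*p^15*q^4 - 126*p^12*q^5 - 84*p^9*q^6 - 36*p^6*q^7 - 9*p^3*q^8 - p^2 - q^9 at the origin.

The Hessian of f at 0 is [[-2, 0], [0, 0]] with rank 1, so corank 1. A Groebner basis of the Jacobian ideal J(f) in C{p,q} is {q^8, p}; counting standard monomials gives mu = 8. Corank 1: A-series; mu = 8 gives A_8.

A8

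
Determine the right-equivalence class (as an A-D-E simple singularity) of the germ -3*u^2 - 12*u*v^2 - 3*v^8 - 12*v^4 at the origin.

The Hessian of f at 0 is [[-6, 0], [0, 0]] with rank 1, so corank 1. A Groebner basis of the Jacobian ideal J(f) in C{u,v} is {u^4, u^3*v, u/2 + v^2}; counting standard monomials gives mu = 7. Corank 1: A-series; mu = 7 gives A_7.

A_7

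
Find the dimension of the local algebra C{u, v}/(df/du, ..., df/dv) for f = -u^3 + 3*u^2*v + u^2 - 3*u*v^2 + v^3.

2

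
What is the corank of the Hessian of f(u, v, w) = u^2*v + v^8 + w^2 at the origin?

2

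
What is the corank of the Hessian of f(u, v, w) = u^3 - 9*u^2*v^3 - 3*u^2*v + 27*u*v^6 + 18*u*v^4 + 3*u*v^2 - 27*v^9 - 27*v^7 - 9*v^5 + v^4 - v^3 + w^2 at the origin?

2

The Hessian at 0 is [[0, 0, 0], [0, 0, 0], [0, 0, 2]] of rank 1; hence corank 2.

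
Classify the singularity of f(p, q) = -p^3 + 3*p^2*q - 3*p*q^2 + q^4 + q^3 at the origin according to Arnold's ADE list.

The Hessian of f at 0 is [[0, 0], [0, 0]] with rank 0, so corank 2. A Groebner basis of the Jacobian ideal J(f) in C{p,q} is {q^3, p^2 - 2*p*q + q^2}; counting standard monomials gives mu = 6. Corank 2; j^3 = -(p - q)^3 is a perfect cube, so E-series; the 4-jet and mu = 6 give E_6.

E_{6}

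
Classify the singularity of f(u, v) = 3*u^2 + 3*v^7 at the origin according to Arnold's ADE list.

A_6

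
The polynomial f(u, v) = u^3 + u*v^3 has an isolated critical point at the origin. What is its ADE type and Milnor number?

The Hessian of f at 0 has rank 0. Corank 2; j^3 = u^3 is a perfect cube, so E-series; the 4-jet and mu = 7 give E_7.

Type E7, Milnor number mu = 7.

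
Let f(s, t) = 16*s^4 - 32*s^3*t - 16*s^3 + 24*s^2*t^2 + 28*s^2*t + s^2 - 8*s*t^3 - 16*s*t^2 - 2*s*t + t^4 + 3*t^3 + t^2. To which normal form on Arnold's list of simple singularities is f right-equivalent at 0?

A2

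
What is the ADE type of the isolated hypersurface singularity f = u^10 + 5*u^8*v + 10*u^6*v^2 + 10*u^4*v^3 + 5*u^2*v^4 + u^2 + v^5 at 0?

A_4

The Hessian of f at 0 has rank 1. Corank 1: A-series; mu = 4 gives A_4.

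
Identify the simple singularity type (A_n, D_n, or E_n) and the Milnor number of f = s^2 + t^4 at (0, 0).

Type A3, Milnor number mu = 3.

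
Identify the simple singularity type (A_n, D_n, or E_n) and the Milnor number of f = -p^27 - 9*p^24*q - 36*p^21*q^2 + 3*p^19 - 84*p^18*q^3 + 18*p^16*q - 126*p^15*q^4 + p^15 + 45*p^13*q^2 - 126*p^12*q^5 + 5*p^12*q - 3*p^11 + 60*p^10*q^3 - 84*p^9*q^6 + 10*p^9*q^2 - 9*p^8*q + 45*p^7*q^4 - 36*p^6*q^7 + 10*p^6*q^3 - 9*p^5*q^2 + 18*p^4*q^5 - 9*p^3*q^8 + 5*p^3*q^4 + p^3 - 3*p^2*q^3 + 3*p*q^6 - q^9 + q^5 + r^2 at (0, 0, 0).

Type E_8, Milnor number mu = 8.

The Hessian of f at 0 is [[0, 0, 0], [0, 0, 0], [0, 0, 2]] with rank 1, so corank 2. A Groebner basis of the Jacobian ideal J(f) in C{p,q,r} is {-p^2/2 + p*q^3, q^4, p^3, p^2*q, r}; counting standard monomials gives mu = 8. Corank 2; j^3 = p^3 is a perfect cube, so E-series; the 5-jet and mu = 8 give E_8.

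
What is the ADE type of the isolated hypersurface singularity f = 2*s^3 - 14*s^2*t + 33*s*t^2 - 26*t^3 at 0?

The Hessian of f at 0 is [[0, 0], [0, 0]] with rank 0, so corank 2. A Groebner basis of the Jacobian ideal J(f) in C{s,t} is {t^3, s^2 - 3*t^2/2, s*t - 3*t^2/2}; counting standard monomials gives mu = 4. Corank 2; j^3 = (s - 2*t)*(2*s^2 - 10*s*t + 13*t^2) splits into three distinct lines over C (the quadratic factor has nonzero discriminant), so D_4.

D_4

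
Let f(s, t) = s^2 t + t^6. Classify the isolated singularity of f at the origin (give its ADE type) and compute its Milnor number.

Type D_{7}, Milnor number mu = 7.

The Hessian of f at 0 is [[0, 0], [0, 0]] with rank 0, so corank 2. A Groebner basis of the Jacobian ideal J(f) in C{s,t} is {s^2/6 + t^5, s^3, s*t}; counting standard monomials gives mu = 7. Corank 2; j^3 = s^2*t has shape L^2 M (L != M), so D-series; mu = 7 gives D_7.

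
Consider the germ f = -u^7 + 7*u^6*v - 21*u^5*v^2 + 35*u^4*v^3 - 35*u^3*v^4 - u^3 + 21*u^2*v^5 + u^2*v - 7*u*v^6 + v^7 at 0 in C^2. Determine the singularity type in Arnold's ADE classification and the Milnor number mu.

Type D_{8}, Milnor number mu = 8.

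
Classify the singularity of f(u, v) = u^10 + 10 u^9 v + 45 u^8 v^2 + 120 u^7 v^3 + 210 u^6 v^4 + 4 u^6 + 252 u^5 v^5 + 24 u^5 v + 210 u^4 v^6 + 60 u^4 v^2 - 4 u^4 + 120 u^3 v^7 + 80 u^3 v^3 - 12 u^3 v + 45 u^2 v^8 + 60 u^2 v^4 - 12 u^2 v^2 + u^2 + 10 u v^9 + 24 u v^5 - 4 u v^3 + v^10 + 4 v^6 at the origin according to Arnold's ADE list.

The Hessian of f at 0 is [[2, 0], [0, 0]] with rank 1, so corank 1. A Groebner basis of the Jacobian ideal J(f) in C{u,v} is {-2*u*v^2 + u/4 + v^5 - v^3/2, u^2/4 + u*v^3 - u*v/4 + v^4/2, u^3, u^2*v + u*v^2 - u/6 + v^3/3}; counting standard monomials gives mu = 9. Corank 1: A-series; mu = 9 gives A_9.

A_{9}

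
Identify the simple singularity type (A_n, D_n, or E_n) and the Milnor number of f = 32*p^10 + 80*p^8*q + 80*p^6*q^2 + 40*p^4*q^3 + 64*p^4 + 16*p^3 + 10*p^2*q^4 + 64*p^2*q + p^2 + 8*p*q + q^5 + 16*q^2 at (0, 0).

The Hessian of f at 0 is [[2, 8], [8, 32]] with rank 1, so corank 1. A Groebner basis of the Jacobian ideal J(f) in C{p,q} is {p/8192 + q^3 + q^2/64 + q/2048, p^2 + p/8 + q/2, p*q - p/64 + 2*q^2 - q/16}; counting standard monomials gives mu = 4. Corank 1: A-series; mu = 4 gives A_4.

Type A_4, Milnor number mu = 4.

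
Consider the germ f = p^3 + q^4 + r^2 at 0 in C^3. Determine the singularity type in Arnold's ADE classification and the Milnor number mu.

Type E_6, Milnor number mu = 6.

The Hessian of f at 0 has rank 1. Corank 2; j^3 = p^3 is a perfect cube, so E-series; the 4-jet and mu = 6 give E_6.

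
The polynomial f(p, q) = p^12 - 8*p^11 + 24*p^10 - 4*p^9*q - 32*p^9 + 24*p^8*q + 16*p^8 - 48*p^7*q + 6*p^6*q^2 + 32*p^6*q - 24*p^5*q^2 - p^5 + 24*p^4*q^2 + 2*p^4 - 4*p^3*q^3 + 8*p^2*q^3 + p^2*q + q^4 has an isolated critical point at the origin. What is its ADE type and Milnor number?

The Hessian of f at 0 is [[0, 0], [0, 0]] with rank 0, so corank 2. A Groebner basis of the Jacobian ideal J(f) in C{p,q} is {p^3, p^2/4 + q^3, p*q}; counting standard monomials gives mu = 5. Corank 2; j^3 = p^2*q has shape L^2 M (L != M), so D-series; mu = 5 gives D_5.

Type D5, Milnor number mu = 5.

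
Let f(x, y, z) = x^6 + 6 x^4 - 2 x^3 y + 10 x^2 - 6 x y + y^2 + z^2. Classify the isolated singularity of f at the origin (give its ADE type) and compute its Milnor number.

Type A_{1}, Milnor number mu = 1.

The Hessian of f at 0 is [[20, -6, 0], [-6, 2, 0], [0, 0, 2]] with rank 3, so corank 0. A Groebner basis of the Jacobian ideal J(f) in C{x,y,z} is {x, y, z}; counting standard monomials gives mu = 1. Corank 0: nondegenerate Morse point, so A_1.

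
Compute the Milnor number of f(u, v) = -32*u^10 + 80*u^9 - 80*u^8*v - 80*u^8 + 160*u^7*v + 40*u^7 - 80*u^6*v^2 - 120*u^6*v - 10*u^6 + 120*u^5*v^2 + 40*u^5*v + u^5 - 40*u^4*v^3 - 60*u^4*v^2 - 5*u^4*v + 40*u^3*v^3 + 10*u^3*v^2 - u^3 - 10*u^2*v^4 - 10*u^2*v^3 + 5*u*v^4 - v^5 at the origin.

8

The Hessian of f at 0 has rank 0. Corank 2; j^3 = -u^3 is a perfect cube, so E-series; the 5-jet and mu = 8 give E_8.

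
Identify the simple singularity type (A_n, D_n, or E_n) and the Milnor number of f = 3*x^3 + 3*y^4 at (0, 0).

Type E_6, Milnor number mu = 6.

The Hessian of f at 0 is [[0, 0], [0, 0]] with rank 0, so corank 2. A Groebner basis of the Jacobian ideal J(f) in C{x,y} is {y^3, x^2}; counting standard monomials gives mu = 6. Corank 2; j^3 = 3*x^3 is a perfect cube, so E-series; the 4-jet and mu = 6 give E_6.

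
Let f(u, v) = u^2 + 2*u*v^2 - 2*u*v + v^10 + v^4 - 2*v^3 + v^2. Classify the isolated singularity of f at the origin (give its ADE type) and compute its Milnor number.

Type A_9, Milnor number mu = 9.

The Hessian of f at 0 is [[2, -2], [-2, 2]] with rank 1, so corank 1. A Groebner basis of the Jacobian ideal J(f) in C{u,v} is {u^5 + 10*u^4 - 30*u^3*v - 35*u^3 + 54*u^2*v + 23*u^2 - 27*u*v - 4*u + 4*v, u^4*v + 4*u^4 - 10*u^3*v - 10*u^3 + 15*u^2*v + 6*u^2 - 7*u*v - u + v, u + v^2 - v}; counting standard monomials gives mu = 9. Corank 1: A-series; mu = 9 gives A_9.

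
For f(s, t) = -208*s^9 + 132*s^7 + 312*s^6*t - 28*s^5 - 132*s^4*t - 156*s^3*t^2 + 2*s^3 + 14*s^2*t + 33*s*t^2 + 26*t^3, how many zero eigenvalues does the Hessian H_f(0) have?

Hessian at 0 has rank 0.

2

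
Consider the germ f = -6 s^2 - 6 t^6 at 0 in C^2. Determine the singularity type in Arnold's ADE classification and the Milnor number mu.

Type A_{5}, Milnor number mu = 5.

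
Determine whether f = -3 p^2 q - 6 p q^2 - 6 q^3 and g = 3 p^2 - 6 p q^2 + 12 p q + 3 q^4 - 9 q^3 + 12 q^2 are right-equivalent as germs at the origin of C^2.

No.

The Hessian of f at 0 is [[0, 0], [0, 0]] with rank 0, so corank 2. A Groebner basis of the Jacobian ideal J(f) in C{p,q} is {q^3, p^2 + 2*q^2, p*q + q^2}; counting standard monomials gives mu = 4. Corank 2; j^3 = -3*q*(p^2 + 2*p*q + 2*q^2) splits into three distinct lines over C (the quadratic factor has nonzero discriminant), so D_4. The Hessian of g at 0 is [[6, 12], [12, 24]] with rank 1, so corank 1. A Groebner basis of the Jacobian ideal J(g) in C{p,q} is {q^2, p + 2*q}; counting standard monomials gives mu = 2. Corank 1: A-series; mu = 2 gives A_2. f is D_4 but g is A_2, hence not right-equivalent.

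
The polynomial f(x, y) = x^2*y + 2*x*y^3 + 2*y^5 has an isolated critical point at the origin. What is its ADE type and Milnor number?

The Hessian of f at 0 has rank 0. Corank 2; j^3 = x^2*y has shape L^2 M (L != M), so D-series; mu = 6 gives D_6.

Type D_6, Milnor number mu = 6.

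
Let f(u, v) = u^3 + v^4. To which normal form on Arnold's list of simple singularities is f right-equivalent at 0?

E6

The Hessian of f at 0 is [[0, 0], [0, 0]] with rank 0, so corank 2. A Groebner basis of the Jacobian ideal J(f) in C{u,v} is {v^3, u^2}; counting standard monomials gives mu = 6. Corank 2; j^3 = u^3 is a perfect cube, so E-series; the 4-jet and mu = 6 give E_6.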